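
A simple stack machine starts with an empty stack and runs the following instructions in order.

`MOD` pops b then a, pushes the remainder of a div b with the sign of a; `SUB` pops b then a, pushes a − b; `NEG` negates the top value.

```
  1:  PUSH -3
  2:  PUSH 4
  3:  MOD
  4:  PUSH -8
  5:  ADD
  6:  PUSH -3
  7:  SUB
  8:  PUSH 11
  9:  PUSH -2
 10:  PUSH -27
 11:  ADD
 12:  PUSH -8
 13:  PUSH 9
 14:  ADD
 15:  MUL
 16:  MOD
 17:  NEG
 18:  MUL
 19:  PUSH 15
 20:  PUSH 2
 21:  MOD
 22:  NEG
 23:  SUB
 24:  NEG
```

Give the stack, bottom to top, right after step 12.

[-8, 11, -29, -8]

PUSH -3  → -3
PUSH 4   → -3 4
MOD      → -3
PUSH -8  → -3 -8
ADD      → -11
PUSH -3  → -11 -3
SUB      → -8
PUSH 11  → -8 11
PUSH -2  → -8 11 -2
PUSH -27 → -8 11 -2 -27
ADD      → -8 11 -29
PUSH -8  → -8 11 -29 -8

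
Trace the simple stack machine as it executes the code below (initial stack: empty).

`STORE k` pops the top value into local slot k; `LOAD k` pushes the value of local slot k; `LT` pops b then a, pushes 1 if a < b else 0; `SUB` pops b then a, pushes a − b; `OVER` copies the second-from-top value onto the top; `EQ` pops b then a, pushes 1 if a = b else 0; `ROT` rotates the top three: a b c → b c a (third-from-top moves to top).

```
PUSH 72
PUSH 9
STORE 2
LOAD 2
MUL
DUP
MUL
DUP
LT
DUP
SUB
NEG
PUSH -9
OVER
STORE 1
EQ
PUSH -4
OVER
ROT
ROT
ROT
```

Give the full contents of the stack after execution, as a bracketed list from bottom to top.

PUSH 72 → 72
PUSH 9  → 72 9
STORE 2 → 72
LOAD 2  → 72 9
MUL     → 648
DUP     → 648 648
MUL     → 419904
DUP     → 419904 419904
LT      → 0
DUP     → 0 0
SUB     → 0
NEG     → 0
PUSH -9 → 0 -9
OVER    → 0 -9 0
STORE 1 → 0 -9
EQ      → 0
PUSH -4 → 0 -4
OVER    → 0 -4 0
ROT     → -4 0 0
ROT     → 0 0 -4
ROT     → 0 -4 0

[0, -4, 0]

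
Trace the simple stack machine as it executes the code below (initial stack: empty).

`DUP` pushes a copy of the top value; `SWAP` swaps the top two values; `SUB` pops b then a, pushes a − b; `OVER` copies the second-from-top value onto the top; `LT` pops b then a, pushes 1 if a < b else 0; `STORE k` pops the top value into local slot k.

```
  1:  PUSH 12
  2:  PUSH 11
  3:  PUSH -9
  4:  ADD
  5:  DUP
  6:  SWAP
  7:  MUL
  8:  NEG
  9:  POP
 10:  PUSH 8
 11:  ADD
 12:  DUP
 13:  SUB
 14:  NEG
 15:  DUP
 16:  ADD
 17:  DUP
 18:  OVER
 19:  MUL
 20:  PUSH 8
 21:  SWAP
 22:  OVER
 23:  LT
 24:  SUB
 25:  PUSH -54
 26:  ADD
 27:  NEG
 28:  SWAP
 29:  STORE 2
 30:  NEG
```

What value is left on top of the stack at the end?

PUSH 12  : 12
PUSH 11  : 12 11
PUSH -9  : 12 11 -9
ADD      : 12 2
DUP      : 12 2 2
SWAP     : 12 2 2
MUL      : 12 4
NEG      : 12 -4
POP      : 12
PUSH 8   : 12 8
ADD      : 20
DUP      : 20 20
SUB      : 0
NEG      : 0
DUP      : 0 0
ADD      : 0
DUP      : 0 0
OVER     : 0 0 0
MUL      : 0 0
PUSH 8   : 0 0 8
SWAP     : 0 8 0
OVER     : 0 8 0 8
LT       : 0 8 1
SUB      : 0 7
PUSH -54 : 0 7 -54
ADD      : 0 -47
NEG      : 0 47
SWAP     : 47 0
STORE 2  : 47
NEG      : -47

-47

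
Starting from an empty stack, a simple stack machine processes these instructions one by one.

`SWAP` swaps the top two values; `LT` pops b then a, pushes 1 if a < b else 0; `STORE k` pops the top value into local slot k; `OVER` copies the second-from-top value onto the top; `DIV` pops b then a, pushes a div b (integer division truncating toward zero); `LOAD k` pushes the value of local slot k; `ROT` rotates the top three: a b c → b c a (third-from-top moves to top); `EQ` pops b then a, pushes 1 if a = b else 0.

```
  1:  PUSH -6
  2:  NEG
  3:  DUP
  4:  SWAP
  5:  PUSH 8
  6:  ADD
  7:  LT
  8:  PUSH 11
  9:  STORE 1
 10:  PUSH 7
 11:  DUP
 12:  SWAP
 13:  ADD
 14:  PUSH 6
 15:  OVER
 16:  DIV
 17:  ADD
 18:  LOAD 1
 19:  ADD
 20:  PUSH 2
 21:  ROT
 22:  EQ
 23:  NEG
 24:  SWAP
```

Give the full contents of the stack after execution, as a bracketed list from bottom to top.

[0, 25]

PUSH -6 : -6
NEG     : 6
DUP     : 6 6
SWAP    : 6 6
PUSH 8  : 6 6 8
ADD     : 6 14
LT      : 1
PUSH 11 : 1 11
STORE 1 : 1
PUSH 7  : 1 7
DUP     : 1 7 7
SWAP    : 1 7 7
ADD     : 1 14
PUSH 6  : 1 14 6
OVER    : 1 14 6 14
DIV     : 1 14 0
ADD     : 1 14
LOAD 1  : 1 14 11
ADD     : 1 25
PUSH 2  : 1 25 2
ROT     : 25 2 1
EQ      : 25 0
NEG     : 25 0
SWAP    : 0 25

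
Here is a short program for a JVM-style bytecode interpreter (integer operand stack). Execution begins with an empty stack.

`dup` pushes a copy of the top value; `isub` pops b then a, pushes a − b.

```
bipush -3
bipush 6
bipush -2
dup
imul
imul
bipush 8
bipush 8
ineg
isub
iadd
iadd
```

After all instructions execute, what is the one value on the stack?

bipush -3 : -3
bipush 6  : -3 6
bipush -2 : -3 6 -2
dup       : -3 6 -2 -2
imul      : -3 6 4
imul      : -3 24
bipush 8  : -3 24 8
bipush 8  : -3 24 8 8
ineg      : -3 24 8 -8
isub      : -3 24 16
iadd      : -3 40
iadd      : 37

37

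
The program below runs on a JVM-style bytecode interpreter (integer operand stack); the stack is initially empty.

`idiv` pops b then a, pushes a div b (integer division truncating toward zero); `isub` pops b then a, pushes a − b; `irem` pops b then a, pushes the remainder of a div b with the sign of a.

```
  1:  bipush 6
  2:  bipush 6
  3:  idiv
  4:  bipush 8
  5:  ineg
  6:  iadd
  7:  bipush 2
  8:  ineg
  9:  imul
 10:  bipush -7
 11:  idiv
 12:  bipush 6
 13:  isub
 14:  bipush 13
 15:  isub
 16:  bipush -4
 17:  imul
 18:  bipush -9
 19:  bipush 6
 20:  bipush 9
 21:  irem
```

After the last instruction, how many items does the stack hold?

3

bipush 6   6
bipush 6   6 6
idiv       1
bipush 8   1 8
ineg       1 -8
iadd       -7
bipush 2   -7 2
ineg       -7 -2
imul       14
bipush -7  14 -7
idiv       -2
bipush 6   -2 6
isub       -8
bipush 13  -8 13
isub       -21
bipush -4  -21 -4
imul       84
bipush -9  84 -9
bipush 6   84 -9 6
bipush 9   84 -9 6 9
irem       84 -9 6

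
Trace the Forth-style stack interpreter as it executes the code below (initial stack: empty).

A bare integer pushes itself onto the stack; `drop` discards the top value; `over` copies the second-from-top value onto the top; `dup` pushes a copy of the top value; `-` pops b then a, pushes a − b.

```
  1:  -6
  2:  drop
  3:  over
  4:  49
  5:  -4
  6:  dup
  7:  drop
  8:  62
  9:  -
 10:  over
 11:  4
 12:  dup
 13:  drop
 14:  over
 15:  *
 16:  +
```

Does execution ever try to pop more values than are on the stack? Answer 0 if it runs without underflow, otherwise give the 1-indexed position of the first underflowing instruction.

3

-6    [-6]
drop  []
over  — needs 2 operands, stack has 0 → underflow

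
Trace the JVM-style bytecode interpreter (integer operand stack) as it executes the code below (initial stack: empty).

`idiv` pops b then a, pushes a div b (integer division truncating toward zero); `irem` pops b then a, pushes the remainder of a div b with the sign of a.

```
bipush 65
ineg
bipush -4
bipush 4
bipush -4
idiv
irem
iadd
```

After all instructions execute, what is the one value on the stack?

-65

bipush 65 → 65
ineg      → -65
bipush -4 → -65 -4
bipush 4  → -65 -4 4
bipush -4 → -65 -4 4 -4
idiv      → -65 -4 -1
irem      → -65 0
iadd      → -65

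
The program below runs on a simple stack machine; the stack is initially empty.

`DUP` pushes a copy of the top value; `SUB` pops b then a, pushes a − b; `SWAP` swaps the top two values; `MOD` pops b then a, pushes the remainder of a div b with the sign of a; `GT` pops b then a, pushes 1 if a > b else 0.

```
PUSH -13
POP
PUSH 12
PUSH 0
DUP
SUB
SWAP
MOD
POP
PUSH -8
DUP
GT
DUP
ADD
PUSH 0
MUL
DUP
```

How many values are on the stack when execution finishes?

PUSH -13 -> -13
POP      -> (empty)
PUSH 12  -> 12
PUSH 0   -> 12 0
DUP      -> 12 0 0
SUB      -> 12 0
SWAP     -> 0 12
MOD      -> 0
POP      -> (empty)
PUSH -8  -> -8
DUP      -> -8 -8
GT       -> 0
DUP      -> 0 0
ADD      -> 0
PUSH 0   -> 0 0
MUL      -> 0
DUP      -> 0 0

2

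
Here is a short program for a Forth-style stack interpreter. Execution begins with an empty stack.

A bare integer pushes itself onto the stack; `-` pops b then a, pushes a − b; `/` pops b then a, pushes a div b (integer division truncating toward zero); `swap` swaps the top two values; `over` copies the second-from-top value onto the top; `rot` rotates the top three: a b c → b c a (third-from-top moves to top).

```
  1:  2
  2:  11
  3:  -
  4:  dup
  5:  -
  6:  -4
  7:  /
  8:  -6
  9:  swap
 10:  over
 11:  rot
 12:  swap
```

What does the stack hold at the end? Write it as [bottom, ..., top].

2    : [2]
11   : [2, 11]
-    : [-9]
dup  : [-9, -9]
-    : [0]
-4   : [0, -4]
/    : [0]
-6   : [0, -6]
swap : [-6, 0]
over : [-6, 0, -6]
rot  : [0, -6, -6]
swap : [0, -6, -6]

[0, -6, -6]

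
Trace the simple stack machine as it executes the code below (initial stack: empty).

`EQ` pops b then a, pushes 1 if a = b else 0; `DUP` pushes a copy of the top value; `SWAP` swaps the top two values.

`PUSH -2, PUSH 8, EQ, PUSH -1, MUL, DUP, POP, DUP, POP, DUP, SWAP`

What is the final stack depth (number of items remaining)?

PUSH -2 -> [-2]
PUSH 8  -> [-2, 8]
EQ      -> [0]
PUSH -1 -> [0, -1]
MUL     -> [0]
DUP     -> [0, 0]
POP     -> [0]
DUP     -> [0, 0]
POP     -> [0]
DUP     -> [0, 0]
SWAP    -> [0, 0]

2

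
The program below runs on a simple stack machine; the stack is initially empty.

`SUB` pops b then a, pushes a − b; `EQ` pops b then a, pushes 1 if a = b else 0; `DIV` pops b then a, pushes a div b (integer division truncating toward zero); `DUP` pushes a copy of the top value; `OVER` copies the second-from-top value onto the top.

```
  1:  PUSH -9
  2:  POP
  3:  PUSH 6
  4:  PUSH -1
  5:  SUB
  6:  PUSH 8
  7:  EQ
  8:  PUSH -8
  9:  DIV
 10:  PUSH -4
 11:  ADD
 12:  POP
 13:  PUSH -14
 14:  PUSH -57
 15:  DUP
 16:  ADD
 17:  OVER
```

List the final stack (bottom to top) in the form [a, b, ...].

[-14, -114, -14]

PUSH -9  -> -9
POP      -> (empty)
PUSH 6   -> 6
PUSH -1  -> 6 -1
SUB      -> 7
PUSH 8   -> 7 8
EQ       -> 0
PUSH -8  -> 0 -8
DIV      -> 0
PUSH -4  -> 0 -4
ADD      -> -4
POP      -> (empty)
PUSH -14 -> -14
PUSH -57 -> -14 -57
DUP      -> -14 -57 -57
ADD      -> -14 -114
OVER     -> -14 -114 -14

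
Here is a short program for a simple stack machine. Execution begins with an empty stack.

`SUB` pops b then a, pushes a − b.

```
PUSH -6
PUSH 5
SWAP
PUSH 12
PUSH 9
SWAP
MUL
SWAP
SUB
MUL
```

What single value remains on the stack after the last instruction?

PUSH -6  [-6]
PUSH 5   [-6, 5]
SWAP     [5, -6]
PUSH 12  [5, -6, 12]
PUSH 9   [5, -6, 12, 9]
SWAP     [5, -6, 9, 12]
MUL      [5, -6, 108]
SWAP     [5, 108, -6]
SUB      [5, 114]
MUL      [570]

570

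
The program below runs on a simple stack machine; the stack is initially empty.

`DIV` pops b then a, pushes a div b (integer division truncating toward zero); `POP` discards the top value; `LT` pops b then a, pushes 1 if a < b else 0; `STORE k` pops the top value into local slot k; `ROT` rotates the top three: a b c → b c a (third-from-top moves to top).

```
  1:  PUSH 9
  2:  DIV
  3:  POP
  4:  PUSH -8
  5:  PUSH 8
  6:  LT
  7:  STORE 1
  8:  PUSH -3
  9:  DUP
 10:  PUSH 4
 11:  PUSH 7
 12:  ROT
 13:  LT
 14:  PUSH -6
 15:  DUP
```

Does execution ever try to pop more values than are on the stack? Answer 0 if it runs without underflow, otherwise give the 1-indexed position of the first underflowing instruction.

PUSH 9  9
DIV  — needs 2 operands, stack has 1 → underflow

2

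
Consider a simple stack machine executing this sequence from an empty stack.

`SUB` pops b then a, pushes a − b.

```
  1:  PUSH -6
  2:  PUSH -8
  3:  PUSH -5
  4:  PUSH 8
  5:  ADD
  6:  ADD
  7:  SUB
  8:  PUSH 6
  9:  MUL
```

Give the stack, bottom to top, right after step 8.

PUSH -6  [-6]
PUSH -8  [-6, -8]
PUSH -5  [-6, -8, -5]
PUSH 8   [-6, -8, -5, 8]
ADD      [-6, -8, 3]
ADD      [-6, -5]
SUB      [-1]
PUSH 6   [-1, 6]

[-1, 6]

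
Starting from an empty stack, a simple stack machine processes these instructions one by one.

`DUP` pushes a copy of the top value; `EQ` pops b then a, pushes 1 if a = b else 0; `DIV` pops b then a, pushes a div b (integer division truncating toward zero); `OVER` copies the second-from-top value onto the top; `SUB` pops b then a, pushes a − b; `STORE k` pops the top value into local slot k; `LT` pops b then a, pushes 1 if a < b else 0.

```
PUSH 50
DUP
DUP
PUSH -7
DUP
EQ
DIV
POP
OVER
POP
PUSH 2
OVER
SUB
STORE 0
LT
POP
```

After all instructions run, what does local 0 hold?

PUSH 50 -> [50]
DUP     -> [50, 50]
DUP     -> [50, 50, 50]
PUSH -7 -> [50, 50, 50, -7]
DUP     -> [50, 50, 50, -7, -7]
EQ      -> [50, 50, 50, 1]
DIV     -> [50, 50, 50]
POP     -> [50, 50]
OVER    -> [50, 50, 50]
POP     -> [50, 50]
PUSH 2  -> [50, 50, 2]
OVER    -> [50, 50, 2, 50]
SUB     -> [50, 50, -48]
STORE 0 -> [50, 50]
LT      -> [0]
POP     -> []

-48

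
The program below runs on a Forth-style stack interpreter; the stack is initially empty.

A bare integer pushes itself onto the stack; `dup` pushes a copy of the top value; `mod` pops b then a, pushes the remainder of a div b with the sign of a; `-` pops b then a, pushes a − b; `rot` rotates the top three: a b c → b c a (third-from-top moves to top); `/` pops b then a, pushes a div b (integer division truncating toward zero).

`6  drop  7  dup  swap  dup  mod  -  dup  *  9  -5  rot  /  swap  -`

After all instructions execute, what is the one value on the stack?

-9

6     [6]
drop  []
7     [7]
dup   [7, 7]
swap  [7, 7]
dup   [7, 7, 7]
mod   [7, 0]
-     [7]
dup   [7, 7]
*     [49]
9     [49, 9]
-5    [49, 9, -5]
rot   [9, -5, 49]
/     [9, 0]
swap  [0, 9]
-     [-9]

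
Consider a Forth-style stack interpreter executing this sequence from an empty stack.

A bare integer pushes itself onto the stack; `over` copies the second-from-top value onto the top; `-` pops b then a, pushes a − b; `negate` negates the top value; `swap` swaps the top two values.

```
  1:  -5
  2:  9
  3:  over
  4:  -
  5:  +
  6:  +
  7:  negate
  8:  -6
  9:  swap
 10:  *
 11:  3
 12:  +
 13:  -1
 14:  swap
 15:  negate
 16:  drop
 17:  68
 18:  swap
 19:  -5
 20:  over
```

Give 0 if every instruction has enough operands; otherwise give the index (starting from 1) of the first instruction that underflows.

6

-5    -5
9     -5 9
over  -5 9 -5
-     -5 14
+     9
+  — needs 2 operands, stack has 1 → underflow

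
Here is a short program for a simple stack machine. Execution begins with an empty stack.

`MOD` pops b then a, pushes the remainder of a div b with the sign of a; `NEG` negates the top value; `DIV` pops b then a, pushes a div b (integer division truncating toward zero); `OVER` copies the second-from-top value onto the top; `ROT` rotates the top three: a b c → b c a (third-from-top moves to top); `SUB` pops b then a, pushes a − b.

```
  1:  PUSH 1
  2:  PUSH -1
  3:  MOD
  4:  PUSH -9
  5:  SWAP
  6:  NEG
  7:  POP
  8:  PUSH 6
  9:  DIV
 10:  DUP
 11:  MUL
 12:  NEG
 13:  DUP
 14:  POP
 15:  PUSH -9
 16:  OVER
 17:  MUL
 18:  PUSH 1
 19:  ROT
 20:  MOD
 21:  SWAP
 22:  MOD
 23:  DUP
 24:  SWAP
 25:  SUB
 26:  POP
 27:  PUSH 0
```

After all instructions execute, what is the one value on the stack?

PUSH 1  -> [1]
PUSH -1 -> [1, -1]
MOD     -> [0]
PUSH -9 -> [0, -9]
SWAP    -> [-9, 0]
NEG     -> [-9, 0]
POP     -> [-9]
PUSH 6  -> [-9, 6]
DIV     -> [-1]
DUP     -> [-1, -1]
MUL     -> [1]
NEG     -> [-1]
DUP     -> [-1, -1]
POP     -> [-1]
PUSH -9 -> [-1, -9]
OVER    -> [-1, -9, -1]
MUL     -> [-1, 9]
PUSH 1  -> [-1, 9, 1]
ROT     -> [9, 1, -1]
MOD     -> [9, 0]
SWAP    -> [0, 9]
MOD     -> [0]
DUP     -> [0, 0]
SWAP    -> [0, 0]
SUB     -> [0]
POP     -> []
PUSH 0  -> [0]

0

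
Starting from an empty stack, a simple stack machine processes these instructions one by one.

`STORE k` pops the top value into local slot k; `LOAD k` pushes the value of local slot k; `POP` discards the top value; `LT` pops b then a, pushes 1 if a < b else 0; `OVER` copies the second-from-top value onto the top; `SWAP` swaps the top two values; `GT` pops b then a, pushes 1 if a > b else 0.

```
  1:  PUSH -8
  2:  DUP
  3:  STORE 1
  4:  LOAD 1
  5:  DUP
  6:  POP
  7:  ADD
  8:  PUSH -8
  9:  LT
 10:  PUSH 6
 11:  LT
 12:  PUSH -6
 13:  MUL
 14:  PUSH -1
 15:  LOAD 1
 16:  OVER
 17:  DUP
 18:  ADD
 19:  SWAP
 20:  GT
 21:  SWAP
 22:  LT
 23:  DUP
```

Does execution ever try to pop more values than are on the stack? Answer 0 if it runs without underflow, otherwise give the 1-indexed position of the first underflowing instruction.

PUSH -8  [-8]
DUP      [-8, -8]
STORE 1  [-8]
LOAD 1   [-8, -8]
DUP      [-8, -8, -8]
POP      [-8, -8]
ADD      [-16]
PUSH -8  [-16, -8]
LT       [1]
PUSH 6   [1, 6]
LT       [1]
PUSH -6  [1, -6]
MUL      [-6]
PUSH -1  [-6, -1]
LOAD 1   [-6, -1, -8]
OVER     [-6, -1, -8, -1]
DUP      [-6, -1, -8, -1, -1]
ADD      [-6, -1, -8, -2]
SWAP     [-6, -1, -2, -8]
GT       [-6, -1, 1]
SWAP     [-6, 1, -1]
LT       [-6, 0]
DUP      [-6, 0, 0]

0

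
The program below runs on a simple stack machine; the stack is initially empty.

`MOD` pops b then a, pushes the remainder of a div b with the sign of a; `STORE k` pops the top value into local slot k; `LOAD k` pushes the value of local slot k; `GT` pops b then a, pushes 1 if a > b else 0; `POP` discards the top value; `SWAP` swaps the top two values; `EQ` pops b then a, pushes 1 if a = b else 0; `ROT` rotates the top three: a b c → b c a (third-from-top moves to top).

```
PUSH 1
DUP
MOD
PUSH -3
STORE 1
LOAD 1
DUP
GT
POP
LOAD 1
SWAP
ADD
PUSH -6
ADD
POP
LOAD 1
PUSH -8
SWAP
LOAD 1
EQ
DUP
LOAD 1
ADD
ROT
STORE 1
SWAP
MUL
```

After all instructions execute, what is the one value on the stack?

PUSH 1   1
DUP      1 1
MOD      0
PUSH -3  0 -3
STORE 1  0
LOAD 1   0 -3
DUP      0 -3 -3
GT       0 0
POP      0
LOAD 1   0 -3
SWAP     -3 0
ADD      -3
PUSH -6  -3 -6
ADD      -9
POP      (empty)
LOAD 1   -3
PUSH -8  -3 -8
SWAP     -8 -3
LOAD 1   -8 -3 -3
EQ       -8 1
DUP      -8 1 1
LOAD 1   -8 1 1 -3
ADD      -8 1 -2
ROT      1 -2 -8
STORE 1  1 -2
SWAP     -2 1
MUL      -2

-2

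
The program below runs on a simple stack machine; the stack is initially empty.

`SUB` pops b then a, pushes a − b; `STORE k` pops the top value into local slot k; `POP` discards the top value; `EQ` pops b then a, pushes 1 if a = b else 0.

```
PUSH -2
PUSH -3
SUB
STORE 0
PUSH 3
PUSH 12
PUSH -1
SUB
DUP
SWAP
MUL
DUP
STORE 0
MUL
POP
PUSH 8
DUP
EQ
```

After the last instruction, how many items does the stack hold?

PUSH -2 -> -2
PUSH -3 -> -2 -3
SUB     -> 1
STORE 0 -> (empty)
PUSH 3  -> 3
PUSH 12 -> 3 12
PUSH -1 -> 3 12 -1
SUB     -> 3 13
DUP     -> 3 13 13
SWAP    -> 3 13 13
MUL     -> 3 169
DUP     -> 3 169 169
STORE 0 -> 3 169
MUL     -> 507
POP     -> (empty)
PUSH 8  -> 8
DUP     -> 8 8
EQ      -> 1

1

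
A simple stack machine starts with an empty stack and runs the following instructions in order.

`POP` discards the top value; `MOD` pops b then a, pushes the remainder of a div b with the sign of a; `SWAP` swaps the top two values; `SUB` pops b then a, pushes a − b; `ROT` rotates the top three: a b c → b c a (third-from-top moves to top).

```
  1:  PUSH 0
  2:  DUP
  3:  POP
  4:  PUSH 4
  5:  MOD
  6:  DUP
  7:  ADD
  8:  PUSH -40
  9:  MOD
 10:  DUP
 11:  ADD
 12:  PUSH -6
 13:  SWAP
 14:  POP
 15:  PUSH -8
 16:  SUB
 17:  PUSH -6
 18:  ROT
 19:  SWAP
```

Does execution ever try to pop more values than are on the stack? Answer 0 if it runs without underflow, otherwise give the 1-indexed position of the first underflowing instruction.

PUSH 0   → 0
DUP      → 0 0
POP      → 0
PUSH 4   → 0 4
MOD      → 0
DUP      → 0 0
ADD      → 0
PUSH -40 → 0 -40
MOD      → 0
DUP      → 0 0
ADD      → 0
PUSH -6  → 0 -6
SWAP     → -6 0
POP      → -6
PUSH -8  → -6 -8
SUB      → 2
PUSH -6  → 2 -6
ROT  — needs 3 operands, stack has 2 → underflow

18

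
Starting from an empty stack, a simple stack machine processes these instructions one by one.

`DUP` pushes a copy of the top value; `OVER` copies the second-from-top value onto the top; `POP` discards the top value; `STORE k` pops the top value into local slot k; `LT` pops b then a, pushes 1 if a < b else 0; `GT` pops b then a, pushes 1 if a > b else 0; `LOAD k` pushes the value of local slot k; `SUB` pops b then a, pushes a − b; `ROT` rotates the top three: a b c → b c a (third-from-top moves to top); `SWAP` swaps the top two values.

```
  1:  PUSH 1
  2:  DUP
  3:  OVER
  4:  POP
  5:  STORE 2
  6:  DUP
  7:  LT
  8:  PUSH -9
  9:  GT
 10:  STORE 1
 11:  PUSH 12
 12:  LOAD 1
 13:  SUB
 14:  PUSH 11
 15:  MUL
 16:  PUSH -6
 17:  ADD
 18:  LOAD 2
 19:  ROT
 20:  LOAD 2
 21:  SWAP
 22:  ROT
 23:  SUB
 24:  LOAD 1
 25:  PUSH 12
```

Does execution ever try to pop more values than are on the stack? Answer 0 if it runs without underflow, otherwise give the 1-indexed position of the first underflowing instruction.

PUSH 1   1
DUP      1 1
OVER     1 1 1
POP      1 1
STORE 2  1
DUP      1 1
LT       0
PUSH -9  0 -9
GT       1
STORE 1  (empty)
PUSH 12  12
LOAD 1   12 1
SUB      11
PUSH 11  11 11
MUL      121
PUSH -6  121 -6
ADD      115
LOAD 2   115 1
ROT  — needs 3 operands, stack has 2 → underflow

19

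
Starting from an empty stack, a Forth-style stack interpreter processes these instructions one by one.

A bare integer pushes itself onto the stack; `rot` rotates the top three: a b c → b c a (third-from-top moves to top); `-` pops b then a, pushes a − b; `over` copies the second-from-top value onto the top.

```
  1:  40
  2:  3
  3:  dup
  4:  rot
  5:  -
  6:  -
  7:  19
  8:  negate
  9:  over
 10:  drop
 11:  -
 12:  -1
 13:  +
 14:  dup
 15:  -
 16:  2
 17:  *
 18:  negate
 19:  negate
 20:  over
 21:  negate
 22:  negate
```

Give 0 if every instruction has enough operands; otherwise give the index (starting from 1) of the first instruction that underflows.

20

40     -> [40]
3      -> [40, 3]
dup    -> [40, 3, 3]
rot    -> [3, 3, 40]
-      -> [3, -37]
-      -> [40]
19     -> [40, 19]
negate -> [40, -19]
over   -> [40, -19, 40]
drop   -> [40, -19]
-      -> [59]
-1     -> [59, -1]
+      -> [58]
dup    -> [58, 58]
-      -> [0]
2      -> [0, 2]
*      -> [0]
negate -> [0]
negate -> [0]
over  — needs 2 operands, stack has 1 → underflow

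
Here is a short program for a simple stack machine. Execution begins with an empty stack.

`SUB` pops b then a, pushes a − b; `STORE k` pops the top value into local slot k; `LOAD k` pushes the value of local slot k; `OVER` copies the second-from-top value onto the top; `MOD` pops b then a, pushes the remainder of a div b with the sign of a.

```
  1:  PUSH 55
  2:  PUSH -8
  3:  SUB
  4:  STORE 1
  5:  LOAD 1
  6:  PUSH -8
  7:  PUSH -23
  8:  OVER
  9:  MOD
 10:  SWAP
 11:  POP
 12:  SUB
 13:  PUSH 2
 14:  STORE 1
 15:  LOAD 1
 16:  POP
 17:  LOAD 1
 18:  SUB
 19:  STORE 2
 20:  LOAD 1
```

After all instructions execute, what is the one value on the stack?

PUSH 55  : 55
PUSH -8  : 55 -8
SUB      : 63
STORE 1  : (empty)
LOAD 1   : 63
PUSH -8  : 63 -8
PUSH -23 : 63 -8 -23
OVER     : 63 -8 -23 -8
MOD      : 63 -8 -7
SWAP     : 63 -7 -8
POP      : 63 -7
SUB      : 70
PUSH 2   : 70 2
STORE 1  : 70
LOAD 1   : 70 2
POP      : 70
LOAD 1   : 70 2
SUB      : 68
STORE 2  : (empty)
LOAD 1   : 2

2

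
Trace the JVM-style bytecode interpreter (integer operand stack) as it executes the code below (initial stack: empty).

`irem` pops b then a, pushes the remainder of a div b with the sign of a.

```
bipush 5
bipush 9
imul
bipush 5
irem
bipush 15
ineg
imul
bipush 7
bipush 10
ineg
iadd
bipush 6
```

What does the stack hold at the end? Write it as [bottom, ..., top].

bipush 5  -> [5]
bipush 9  -> [5, 9]
imul      -> [45]
bipush 5  -> [45, 5]
irem      -> [0]
bipush 15 -> [0, 15]
ineg      -> [0, -15]
imul      -> [0]
bipush 7  -> [0, 7]
bipush 10 -> [0, 7, 10]
ineg      -> [0, 7, -10]
iadd      -> [0, -3]
bipush 6  -> [0, -3, 6]

[0, -3, 6]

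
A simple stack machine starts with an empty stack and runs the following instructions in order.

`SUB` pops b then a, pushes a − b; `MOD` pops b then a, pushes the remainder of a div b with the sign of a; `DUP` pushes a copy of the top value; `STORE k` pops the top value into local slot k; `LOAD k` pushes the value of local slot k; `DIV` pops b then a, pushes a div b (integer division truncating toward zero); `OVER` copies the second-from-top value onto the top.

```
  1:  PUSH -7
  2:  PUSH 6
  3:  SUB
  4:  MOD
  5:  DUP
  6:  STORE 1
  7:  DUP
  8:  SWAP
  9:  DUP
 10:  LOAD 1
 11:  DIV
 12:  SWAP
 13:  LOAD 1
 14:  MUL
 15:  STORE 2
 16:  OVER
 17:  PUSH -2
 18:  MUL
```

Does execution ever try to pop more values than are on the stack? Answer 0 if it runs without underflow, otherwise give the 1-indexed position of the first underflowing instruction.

PUSH -7 -> [-7]
PUSH 6  -> [-7, 6]
SUB     -> [-13]
MOD  — needs 2 operands, stack has 1 → underflow

4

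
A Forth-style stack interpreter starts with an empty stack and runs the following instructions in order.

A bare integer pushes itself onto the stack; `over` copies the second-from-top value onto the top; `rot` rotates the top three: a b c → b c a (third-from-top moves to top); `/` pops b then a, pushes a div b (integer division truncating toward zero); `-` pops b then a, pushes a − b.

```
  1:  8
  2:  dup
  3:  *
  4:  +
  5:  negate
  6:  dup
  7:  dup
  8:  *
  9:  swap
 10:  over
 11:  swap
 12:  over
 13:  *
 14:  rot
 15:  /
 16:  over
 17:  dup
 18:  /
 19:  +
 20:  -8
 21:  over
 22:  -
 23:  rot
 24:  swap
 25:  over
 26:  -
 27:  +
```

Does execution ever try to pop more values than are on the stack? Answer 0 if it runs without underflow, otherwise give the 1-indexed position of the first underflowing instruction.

4

8   -> [8]
dup -> [8, 8]
*   -> [64]
+  — needs 2 operands, stack has 1 → underflow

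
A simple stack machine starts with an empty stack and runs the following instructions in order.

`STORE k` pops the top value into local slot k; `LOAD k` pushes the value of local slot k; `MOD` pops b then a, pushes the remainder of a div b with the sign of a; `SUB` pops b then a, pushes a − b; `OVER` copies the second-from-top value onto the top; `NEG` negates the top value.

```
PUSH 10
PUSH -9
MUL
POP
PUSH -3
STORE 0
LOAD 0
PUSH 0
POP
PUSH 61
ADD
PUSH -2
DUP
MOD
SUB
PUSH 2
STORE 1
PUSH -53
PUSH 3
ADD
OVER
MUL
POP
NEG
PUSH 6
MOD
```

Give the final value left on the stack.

PUSH 10   [10]
PUSH -9   [10, -9]
MUL       [-90]
POP       []
PUSH -3   [-3]
STORE 0   []
LOAD 0    [-3]
PUSH 0    [-3, 0]
POP       [-3]
PUSH 61   [-3, 61]
ADD       [58]
PUSH -2   [58, -2]
DUP       [58, -2, -2]
MOD       [58, 0]
SUB       [58]
PUSH 2    [58, 2]
STORE 1   [58]
PUSH -53  [58, -53]
PUSH 3    [58, -53, 3]
ADD       [58, -50]
OVER      [58, -50, 58]
MUL       [58, -2900]
POP       [58]
NEG       [-58]
PUSH 6    [-58, 6]
MOD       [-4]

-4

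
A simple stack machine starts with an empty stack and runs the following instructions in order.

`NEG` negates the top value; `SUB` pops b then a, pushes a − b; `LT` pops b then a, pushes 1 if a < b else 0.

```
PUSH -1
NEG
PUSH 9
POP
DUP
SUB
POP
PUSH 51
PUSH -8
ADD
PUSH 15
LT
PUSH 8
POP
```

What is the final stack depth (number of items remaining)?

1

PUSH -1 : [-1]
NEG     : [1]
PUSH 9  : [1, 9]
POP     : [1]
DUP     : [1, 1]
SUB     : [0]
POP     : []
PUSH 51 : [51]
PUSH -8 : [51, -8]
ADD     : [43]
PUSH 15 : [43, 15]
LT      : [0]
PUSH 8  : [0, 8]
POP     : [0]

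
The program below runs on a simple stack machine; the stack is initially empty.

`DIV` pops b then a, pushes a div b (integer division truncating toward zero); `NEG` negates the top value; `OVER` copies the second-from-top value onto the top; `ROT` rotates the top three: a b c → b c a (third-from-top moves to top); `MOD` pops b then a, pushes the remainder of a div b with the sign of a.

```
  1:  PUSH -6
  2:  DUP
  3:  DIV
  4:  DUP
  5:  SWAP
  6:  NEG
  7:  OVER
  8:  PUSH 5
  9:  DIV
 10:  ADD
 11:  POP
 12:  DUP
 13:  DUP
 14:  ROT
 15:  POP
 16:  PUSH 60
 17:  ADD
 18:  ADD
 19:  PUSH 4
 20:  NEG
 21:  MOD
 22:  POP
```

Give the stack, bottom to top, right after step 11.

[1]

PUSH -6 → [-6]
DUP     → [-6, -6]
DIV     → [1]
DUP     → [1, 1]
SWAP    → [1, 1]
NEG     → [1, -1]
OVER    → [1, -1, 1]
PUSH 5  → [1, -1, 1, 5]
DIV     → [1, -1, 0]
ADD     → [1, -1]
POP     → [1]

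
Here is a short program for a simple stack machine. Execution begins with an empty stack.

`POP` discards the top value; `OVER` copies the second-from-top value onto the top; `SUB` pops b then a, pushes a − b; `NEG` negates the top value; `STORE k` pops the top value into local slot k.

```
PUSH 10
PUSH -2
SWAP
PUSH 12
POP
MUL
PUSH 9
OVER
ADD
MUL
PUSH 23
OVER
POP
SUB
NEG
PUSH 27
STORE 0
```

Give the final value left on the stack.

-197

PUSH 10  [10]
PUSH -2  [10, -2]
SWAP     [-2, 10]
PUSH 12  [-2, 10, 12]
POP      [-2, 10]
MUL      [-20]
PUSH 9   [-20, 9]
OVER     [-20, 9, -20]
ADD      [-20, -11]
MUL      [220]
PUSH 23  [220, 23]
OVER     [220, 23, 220]
POP      [220, 23]
SUB      [197]
NEG      [-197]
PUSH 27  [-197, 27]
STORE 0  [-197]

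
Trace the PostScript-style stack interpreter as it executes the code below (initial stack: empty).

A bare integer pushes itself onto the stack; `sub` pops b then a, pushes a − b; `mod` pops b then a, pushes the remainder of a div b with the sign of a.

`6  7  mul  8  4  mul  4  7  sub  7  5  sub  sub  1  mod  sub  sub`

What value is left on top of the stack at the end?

6   → 6
7   → 6 7
mul → 42
8   → 42 8
4   → 42 8 4
mul → 42 32
4   → 42 32 4
7   → 42 32 4 7
sub → 42 32 -3
7   → 42 32 -3 7
5   → 42 32 -3 7 5
sub → 42 32 -3 2
sub → 42 32 -5
1   → 42 32 -5 1
mod → 42 32 0
sub → 42 32
sub → 10

10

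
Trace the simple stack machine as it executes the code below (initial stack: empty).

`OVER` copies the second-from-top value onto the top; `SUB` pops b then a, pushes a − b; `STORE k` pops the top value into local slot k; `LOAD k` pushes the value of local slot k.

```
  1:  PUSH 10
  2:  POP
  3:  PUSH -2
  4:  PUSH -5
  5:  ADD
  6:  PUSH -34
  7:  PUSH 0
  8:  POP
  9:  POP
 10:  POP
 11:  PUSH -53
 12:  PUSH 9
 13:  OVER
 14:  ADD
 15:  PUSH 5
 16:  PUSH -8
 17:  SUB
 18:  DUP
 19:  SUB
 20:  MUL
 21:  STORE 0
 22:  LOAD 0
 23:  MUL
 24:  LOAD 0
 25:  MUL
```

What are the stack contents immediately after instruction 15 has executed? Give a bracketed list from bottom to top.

PUSH 10  → [10]
POP      → []
PUSH -2  → [-2]
PUSH -5  → [-2, -5]
ADD      → [-7]
PUSH -34 → [-7, -34]
PUSH 0   → [-7, -34, 0]
POP      → [-7, -34]
POP      → [-7]
POP      → []
PUSH -53 → [-53]
PUSH 9   → [-53, 9]
OVER     → [-53, 9, -53]
ADD      → [-53, -44]
PUSH 5   → [-53, -44, 5]

[-53, -44, 5]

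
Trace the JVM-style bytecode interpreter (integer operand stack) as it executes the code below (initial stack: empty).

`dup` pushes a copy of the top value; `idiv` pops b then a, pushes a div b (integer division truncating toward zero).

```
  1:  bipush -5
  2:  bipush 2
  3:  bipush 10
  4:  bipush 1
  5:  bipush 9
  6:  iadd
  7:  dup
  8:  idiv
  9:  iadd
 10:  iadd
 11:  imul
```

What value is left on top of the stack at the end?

-65

bipush -5 -> -5
bipush 2  -> -5 2
bipush 10 -> -5 2 10
bipush 1  -> -5 2 10 1
bipush 9  -> -5 2 10 1 9
iadd      -> -5 2 10 10
dup       -> -5 2 10 10 10
idiv      -> -5 2 10 1
iadd      -> -5 2 11
iadd      -> -5 13
imul      -> -65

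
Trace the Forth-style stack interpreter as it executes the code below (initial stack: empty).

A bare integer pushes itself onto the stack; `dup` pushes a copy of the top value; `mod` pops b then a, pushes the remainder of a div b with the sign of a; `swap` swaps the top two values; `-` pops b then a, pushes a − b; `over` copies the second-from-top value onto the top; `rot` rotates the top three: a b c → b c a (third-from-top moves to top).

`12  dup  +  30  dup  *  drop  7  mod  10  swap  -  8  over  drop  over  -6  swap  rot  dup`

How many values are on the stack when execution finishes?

12   -> [12]
dup  -> [12, 12]
+    -> [24]
30   -> [24, 30]
dup  -> [24, 30, 30]
*    -> [24, 900]
drop -> [24]
7    -> [24, 7]
mod  -> [3]
10   -> [3, 10]
swap -> [10, 3]
-    -> [7]
8    -> [7, 8]
over -> [7, 8, 7]
drop -> [7, 8]
over -> [7, 8, 7]
-6   -> [7, 8, 7, -6]
swap -> [7, 8, -6, 7]
rot  -> [7, -6, 7, 8]
dup  -> [7, -6, 7, 8, 8]

5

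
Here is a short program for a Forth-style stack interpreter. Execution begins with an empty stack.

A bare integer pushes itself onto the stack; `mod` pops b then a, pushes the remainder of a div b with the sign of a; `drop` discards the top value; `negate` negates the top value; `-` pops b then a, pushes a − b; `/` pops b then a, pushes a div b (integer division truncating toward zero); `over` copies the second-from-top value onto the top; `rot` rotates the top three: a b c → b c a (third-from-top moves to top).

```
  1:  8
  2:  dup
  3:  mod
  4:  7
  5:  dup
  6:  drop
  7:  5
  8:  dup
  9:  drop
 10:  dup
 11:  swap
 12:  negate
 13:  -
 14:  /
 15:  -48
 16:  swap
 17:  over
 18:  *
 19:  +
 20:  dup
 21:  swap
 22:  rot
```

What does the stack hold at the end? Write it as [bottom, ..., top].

8       8
dup     8 8
mod     0
7       0 7
dup     0 7 7
drop    0 7
5       0 7 5
dup     0 7 5 5
drop    0 7 5
dup     0 7 5 5
swap    0 7 5 5
negate  0 7 5 -5
-       0 7 10
/       0 0
-48     0 0 -48
swap    0 -48 0
over    0 -48 0 -48
*       0 -48 0
+       0 -48
dup     0 -48 -48
swap    0 -48 -48
rot     -48 -48 0

[-48, -48, 0]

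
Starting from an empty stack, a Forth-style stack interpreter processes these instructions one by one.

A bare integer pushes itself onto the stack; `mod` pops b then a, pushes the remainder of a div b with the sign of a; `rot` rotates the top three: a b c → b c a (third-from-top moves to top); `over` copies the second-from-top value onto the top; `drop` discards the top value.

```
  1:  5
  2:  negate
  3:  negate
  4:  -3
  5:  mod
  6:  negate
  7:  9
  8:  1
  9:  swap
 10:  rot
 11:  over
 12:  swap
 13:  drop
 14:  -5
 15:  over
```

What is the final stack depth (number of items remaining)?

5

5      → 5
negate → -5
negate → 5
-3     → 5 -3
mod    → 2
negate → -2
9      → -2 9
1      → -2 9 1
swap   → -2 1 9
rot    → 1 9 -2
over   → 1 9 -2 9
swap   → 1 9 9 -2
drop   → 1 9 9
-5     → 1 9 9 -5
over   → 1 9 9 -5 9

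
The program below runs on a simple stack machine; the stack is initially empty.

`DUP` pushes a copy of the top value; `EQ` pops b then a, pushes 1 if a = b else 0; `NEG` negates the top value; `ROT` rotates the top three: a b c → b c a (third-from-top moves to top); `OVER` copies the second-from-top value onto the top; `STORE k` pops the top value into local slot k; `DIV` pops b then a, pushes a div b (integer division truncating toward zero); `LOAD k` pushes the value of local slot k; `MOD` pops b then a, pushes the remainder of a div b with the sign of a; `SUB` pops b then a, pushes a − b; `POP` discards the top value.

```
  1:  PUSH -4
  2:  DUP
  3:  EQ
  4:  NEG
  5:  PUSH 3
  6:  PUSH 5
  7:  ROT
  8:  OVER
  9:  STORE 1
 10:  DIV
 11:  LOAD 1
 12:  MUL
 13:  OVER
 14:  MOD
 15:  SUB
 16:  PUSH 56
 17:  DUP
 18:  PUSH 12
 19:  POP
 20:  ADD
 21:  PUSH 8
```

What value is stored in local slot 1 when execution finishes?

5

PUSH -4 : [-4]
DUP     : [-4, -4]
EQ      : [1]
NEG     : [-1]
PUSH 3  : [-1, 3]
PUSH 5  : [-1, 3, 5]
ROT     : [3, 5, -1]
OVER    : [3, 5, -1, 5]
STORE 1 : [3, 5, -1]
DIV     : [3, -5]
LOAD 1  : [3, -5, 5]
MUL     : [3, -25]
OVER    : [3, -25, 3]
MOD     : [3, -1]
SUB     : [4]
PUSH 56 : [4, 56]
DUP     : [4, 56, 56]
PUSH 12 : [4, 56, 56, 12]
POP     : [4, 56, 56]
ADD     : [4, 112]
PUSH 8  : [4, 112, 8]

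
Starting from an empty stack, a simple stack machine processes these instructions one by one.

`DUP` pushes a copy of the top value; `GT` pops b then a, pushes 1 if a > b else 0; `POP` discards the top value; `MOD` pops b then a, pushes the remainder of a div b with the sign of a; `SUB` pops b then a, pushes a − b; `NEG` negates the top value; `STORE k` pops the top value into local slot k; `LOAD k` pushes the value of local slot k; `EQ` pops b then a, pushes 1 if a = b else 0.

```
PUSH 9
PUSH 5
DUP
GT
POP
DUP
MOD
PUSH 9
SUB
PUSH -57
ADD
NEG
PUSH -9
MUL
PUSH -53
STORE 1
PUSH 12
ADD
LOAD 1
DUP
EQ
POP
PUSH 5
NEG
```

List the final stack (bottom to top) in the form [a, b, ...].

PUSH 9   → [9]
PUSH 5   → [9, 5]
DUP      → [9, 5, 5]
GT       → [9, 0]
POP      → [9]
DUP      → [9, 9]
MOD      → [0]
PUSH 9   → [0, 9]
SUB      → [-9]
PUSH -57 → [-9, -57]
ADD      → [-66]
NEG      → [66]
PUSH -9  → [66, -9]
MUL      → [-594]
PUSH -53 → [-594, -53]
STORE 1  → [-594]
PUSH 12  → [-594, 12]
ADD      → [-582]
LOAD 1   → [-582, -53]
DUP      → [-582, -53, -53]
EQ       → [-582, 1]
POP      → [-582]
PUSH 5   → [-582, 5]
NEG      → [-582, -5]

[-582, -5]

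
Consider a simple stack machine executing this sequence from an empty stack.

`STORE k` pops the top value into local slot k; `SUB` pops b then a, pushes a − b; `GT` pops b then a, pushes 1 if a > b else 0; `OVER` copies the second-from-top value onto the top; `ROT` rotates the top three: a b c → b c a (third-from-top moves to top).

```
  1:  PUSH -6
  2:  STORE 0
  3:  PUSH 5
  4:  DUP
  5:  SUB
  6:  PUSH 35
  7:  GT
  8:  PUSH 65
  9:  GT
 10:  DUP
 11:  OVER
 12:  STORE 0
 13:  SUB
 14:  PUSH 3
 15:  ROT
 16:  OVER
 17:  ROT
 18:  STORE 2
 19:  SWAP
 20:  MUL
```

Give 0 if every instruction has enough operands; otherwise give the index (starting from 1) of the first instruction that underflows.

PUSH -6 -> -6
STORE 0 -> (empty)
PUSH 5  -> 5
DUP     -> 5 5
SUB     -> 0
PUSH 35 -> 0 35
GT      -> 0
PUSH 65 -> 0 65
GT      -> 0
DUP     -> 0 0
OVER    -> 0 0 0
STORE 0 -> 0 0
SUB     -> 0
PUSH 3  -> 0 3
ROT  — needs 3 operands, stack has 2 → underflow

15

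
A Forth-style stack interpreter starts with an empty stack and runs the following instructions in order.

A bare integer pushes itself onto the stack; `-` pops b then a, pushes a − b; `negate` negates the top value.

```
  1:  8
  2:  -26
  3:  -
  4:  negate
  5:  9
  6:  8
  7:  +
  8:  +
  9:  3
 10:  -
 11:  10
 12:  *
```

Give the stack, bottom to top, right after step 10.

[-20]

8       [8]
-26     [8, -26]
-       [34]
negate  [-34]
9       [-34, 9]
8       [-34, 9, 8]
+       [-34, 17]
+       [-17]
3       [-17, 3]
-       [-20]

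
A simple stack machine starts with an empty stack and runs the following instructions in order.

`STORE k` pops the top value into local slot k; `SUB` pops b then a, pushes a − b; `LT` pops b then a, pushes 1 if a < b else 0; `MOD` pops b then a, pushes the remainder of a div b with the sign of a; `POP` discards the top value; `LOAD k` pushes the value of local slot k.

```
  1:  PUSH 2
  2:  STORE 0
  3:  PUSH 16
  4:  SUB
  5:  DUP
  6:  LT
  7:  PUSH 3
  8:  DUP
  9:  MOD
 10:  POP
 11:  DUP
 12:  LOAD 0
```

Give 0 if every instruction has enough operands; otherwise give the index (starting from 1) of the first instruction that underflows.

PUSH 2  : [2]
STORE 0 : []
PUSH 16 : [16]
SUB  — needs 2 operands, stack has 1 → underflow

4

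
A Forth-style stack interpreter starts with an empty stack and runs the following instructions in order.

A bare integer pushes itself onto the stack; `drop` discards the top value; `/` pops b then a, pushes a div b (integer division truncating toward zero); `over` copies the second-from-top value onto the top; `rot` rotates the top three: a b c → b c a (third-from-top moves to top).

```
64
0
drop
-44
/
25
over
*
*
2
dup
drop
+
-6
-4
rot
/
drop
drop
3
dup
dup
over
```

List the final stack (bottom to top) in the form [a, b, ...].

[3, 3, 3, 3]

64   -> 64
0    -> 64 0
drop -> 64
-44  -> 64 -44
/    -> -1
25   -> -1 25
over -> -1 25 -1
*    -> -1 -25
*    -> 25
2    -> 25 2
dup  -> 25 2 2
drop -> 25 2
+    -> 27
-6   -> 27 -6
-4   -> 27 -6 -4
rot  -> -6 -4 27
/    -> -6 0
drop -> -6
drop -> (empty)
3    -> 3
dup  -> 3 3
dup  -> 3 3 3
over -> 3 3 3 3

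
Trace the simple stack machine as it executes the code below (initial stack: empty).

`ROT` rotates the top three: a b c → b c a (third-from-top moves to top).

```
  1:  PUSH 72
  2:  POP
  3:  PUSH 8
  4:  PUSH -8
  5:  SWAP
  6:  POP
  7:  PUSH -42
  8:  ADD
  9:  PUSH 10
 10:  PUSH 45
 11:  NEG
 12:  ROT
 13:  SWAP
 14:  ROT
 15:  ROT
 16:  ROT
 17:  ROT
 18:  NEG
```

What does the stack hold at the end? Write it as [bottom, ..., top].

PUSH 72  -> [72]
POP      -> []
PUSH 8   -> [8]
PUSH -8  -> [8, -8]
SWAP     -> [-8, 8]
POP      -> [-8]
PUSH -42 -> [-8, -42]
ADD      -> [-50]
PUSH 10  -> [-50, 10]
PUSH 45  -> [-50, 10, 45]
NEG      -> [-50, 10, -45]
ROT      -> [10, -45, -50]
SWAP     -> [10, -50, -45]
ROT      -> [-50, -45, 10]
ROT      -> [-45, 10, -50]
ROT      -> [10, -50, -45]
ROT      -> [-50, -45, 10]
NEG      -> [-50, -45, -10]

[-50, -45, -10]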